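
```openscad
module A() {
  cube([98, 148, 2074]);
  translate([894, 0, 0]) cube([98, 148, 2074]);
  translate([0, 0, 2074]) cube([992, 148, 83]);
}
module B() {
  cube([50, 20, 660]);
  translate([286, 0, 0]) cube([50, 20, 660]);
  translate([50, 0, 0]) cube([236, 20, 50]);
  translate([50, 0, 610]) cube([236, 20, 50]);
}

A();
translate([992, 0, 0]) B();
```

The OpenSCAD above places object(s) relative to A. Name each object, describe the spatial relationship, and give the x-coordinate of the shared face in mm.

The door frame's +x face and the picture frame's −x face are both at x = 992 mm.

A is a door frame. B is a picture frame. The picture frame is against the door frame's +x side, with their −y faces flush. The x-coordinate of the shared face is 992 mm.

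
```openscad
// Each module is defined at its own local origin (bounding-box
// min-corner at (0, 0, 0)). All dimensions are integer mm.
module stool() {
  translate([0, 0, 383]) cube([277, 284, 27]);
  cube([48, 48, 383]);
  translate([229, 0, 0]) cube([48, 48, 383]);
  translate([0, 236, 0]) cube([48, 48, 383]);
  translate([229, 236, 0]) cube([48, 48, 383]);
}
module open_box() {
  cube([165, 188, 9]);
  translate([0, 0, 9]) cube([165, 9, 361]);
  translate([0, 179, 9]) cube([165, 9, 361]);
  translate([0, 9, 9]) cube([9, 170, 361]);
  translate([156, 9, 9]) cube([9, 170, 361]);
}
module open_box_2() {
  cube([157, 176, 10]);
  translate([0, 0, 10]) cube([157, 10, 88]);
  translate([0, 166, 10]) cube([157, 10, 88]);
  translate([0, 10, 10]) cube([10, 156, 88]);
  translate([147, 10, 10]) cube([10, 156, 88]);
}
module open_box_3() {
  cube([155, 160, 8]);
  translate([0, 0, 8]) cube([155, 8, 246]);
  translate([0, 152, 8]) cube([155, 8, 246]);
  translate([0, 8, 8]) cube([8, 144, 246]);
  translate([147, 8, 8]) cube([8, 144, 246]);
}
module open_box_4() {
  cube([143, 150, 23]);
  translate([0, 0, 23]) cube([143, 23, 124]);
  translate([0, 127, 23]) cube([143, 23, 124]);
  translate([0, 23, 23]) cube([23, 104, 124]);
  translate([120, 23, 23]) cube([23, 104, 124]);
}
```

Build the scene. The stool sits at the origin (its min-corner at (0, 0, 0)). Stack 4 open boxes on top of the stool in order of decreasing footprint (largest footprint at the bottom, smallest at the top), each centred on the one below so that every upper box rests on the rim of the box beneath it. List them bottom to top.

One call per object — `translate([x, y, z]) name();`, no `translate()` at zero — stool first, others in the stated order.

stool();
translate([56, 48, 410]) open_box();
translate([60, 54, 780]) open_box_2();
translate([61, 62, 878]) open_box_3();
translate([67, 67, 1132]) open_box_4();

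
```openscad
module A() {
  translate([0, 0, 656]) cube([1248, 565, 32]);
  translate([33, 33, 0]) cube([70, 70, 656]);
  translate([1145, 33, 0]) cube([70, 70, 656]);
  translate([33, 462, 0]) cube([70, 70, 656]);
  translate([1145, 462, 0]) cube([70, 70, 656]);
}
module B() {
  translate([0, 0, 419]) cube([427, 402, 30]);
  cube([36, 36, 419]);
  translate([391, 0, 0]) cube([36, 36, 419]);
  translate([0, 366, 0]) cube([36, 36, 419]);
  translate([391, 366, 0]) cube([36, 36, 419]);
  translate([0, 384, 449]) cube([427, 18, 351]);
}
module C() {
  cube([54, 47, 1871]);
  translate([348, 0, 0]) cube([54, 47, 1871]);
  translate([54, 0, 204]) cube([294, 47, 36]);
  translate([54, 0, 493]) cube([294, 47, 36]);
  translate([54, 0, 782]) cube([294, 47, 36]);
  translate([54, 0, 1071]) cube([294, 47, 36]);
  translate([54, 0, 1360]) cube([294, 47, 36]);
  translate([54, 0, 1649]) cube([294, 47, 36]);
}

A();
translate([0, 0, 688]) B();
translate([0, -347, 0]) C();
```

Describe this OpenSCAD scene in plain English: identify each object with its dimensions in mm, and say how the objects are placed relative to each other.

A is a table: top 1248 mm (x) × 565 mm (y), 32 mm thick, upper face at z = 688 mm, on four 70×70 mm square legs, each inset 33 mm from the nearest pair of top edges, running from z = 0 to the bottom of the top.

B is a chair. The seat is a 427×402×30 mm slab with its top at z = 449 mm, on four 36×36 mm corner legs (flush with the seat edges, standing on z = 0). A flat backrest 18 mm thick, 351 mm tall, spans the full seat width and rises from the seat top along its +y edge, rear face flush with the rear of the seat.

C is a wooden ladder with two side rails of 54×47 mm section and 1871 mm height, set 402 mm apart overall. Between them run 6 rectangular rungs (47 mm deep, 36 mm thick), front faces flush with the rails' −y face. The bottom of the first rung is 204 mm above the floor and each subsequent rung is 289 mm higher than the one below.

The chair is on top of the table. The ladder is on the floor beside the table on its −y side.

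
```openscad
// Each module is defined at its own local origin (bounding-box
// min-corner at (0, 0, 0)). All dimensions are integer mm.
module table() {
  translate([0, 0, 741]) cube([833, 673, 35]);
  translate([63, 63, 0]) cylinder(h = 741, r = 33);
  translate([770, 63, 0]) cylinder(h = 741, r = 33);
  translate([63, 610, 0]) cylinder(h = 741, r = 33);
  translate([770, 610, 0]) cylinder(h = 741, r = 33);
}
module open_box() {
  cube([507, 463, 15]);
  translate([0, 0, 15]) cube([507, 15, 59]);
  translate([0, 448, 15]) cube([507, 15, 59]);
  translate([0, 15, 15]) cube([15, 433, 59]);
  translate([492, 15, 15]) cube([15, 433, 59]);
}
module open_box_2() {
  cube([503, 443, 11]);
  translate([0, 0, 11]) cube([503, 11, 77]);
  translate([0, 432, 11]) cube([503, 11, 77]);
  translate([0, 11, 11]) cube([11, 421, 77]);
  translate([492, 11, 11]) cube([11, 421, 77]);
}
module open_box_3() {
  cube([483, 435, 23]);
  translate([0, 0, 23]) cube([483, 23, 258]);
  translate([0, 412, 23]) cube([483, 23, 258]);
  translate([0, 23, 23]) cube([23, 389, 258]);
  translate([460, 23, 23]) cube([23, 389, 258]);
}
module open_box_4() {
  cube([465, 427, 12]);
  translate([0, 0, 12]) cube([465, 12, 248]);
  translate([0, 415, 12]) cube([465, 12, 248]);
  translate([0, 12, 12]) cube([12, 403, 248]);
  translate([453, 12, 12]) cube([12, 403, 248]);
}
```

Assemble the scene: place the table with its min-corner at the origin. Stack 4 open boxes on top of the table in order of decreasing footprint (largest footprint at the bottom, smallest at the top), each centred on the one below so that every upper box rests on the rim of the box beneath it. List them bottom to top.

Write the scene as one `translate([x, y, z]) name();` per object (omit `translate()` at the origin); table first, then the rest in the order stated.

table();
translate([163, 105, 776]) open_box();
translate([165, 115, 850]) open_box_2();
translate([175, 119, 938]) open_box_3();
translate([184, 123, 1219]) open_box_4();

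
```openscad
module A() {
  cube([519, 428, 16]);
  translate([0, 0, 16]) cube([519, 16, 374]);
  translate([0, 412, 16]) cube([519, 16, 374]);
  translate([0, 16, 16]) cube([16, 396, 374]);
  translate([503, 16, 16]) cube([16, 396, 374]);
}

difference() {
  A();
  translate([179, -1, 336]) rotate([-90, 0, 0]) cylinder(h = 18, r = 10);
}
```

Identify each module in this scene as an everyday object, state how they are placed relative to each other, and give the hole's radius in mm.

A is an open box. The open box has a circular hole through its front wall. The hole's radius is 10 mm.

The subtracted cylinder has r = 10 mm.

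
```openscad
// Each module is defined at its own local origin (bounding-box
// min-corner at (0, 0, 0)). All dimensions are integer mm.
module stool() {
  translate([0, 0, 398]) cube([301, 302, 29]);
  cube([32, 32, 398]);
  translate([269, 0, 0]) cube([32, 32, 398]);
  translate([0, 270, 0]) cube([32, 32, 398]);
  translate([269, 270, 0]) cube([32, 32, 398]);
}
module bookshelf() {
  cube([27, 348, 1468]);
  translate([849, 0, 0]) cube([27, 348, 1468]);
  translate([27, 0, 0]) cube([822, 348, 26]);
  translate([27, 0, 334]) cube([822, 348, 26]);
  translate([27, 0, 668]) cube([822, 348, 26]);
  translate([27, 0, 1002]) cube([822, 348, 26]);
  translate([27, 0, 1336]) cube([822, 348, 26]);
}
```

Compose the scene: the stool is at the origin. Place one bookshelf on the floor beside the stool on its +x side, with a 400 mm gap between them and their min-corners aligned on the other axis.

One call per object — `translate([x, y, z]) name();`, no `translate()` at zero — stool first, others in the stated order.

stool();
translate([701, 0, 0]) bookshelf();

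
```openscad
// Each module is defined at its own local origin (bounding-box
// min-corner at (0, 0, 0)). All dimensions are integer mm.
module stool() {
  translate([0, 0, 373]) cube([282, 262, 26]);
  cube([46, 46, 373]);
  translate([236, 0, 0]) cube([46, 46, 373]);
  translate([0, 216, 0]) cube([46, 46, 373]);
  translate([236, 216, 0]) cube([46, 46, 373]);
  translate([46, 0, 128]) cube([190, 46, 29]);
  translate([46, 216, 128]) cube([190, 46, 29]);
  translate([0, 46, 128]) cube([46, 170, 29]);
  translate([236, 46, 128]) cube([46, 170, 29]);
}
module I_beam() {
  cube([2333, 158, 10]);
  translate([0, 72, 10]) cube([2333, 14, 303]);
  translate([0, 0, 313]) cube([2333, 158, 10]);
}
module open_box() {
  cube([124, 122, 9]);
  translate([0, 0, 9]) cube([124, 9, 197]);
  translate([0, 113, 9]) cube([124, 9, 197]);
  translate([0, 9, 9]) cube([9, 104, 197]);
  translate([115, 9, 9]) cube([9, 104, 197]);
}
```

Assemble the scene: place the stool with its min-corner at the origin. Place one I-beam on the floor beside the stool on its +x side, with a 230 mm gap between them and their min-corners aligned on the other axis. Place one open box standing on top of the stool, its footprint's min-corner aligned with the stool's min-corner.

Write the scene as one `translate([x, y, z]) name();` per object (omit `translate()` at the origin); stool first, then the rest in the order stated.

stool();
translate([512, 0, 0]) I_beam();
translate([0, 0, 399]) open_box();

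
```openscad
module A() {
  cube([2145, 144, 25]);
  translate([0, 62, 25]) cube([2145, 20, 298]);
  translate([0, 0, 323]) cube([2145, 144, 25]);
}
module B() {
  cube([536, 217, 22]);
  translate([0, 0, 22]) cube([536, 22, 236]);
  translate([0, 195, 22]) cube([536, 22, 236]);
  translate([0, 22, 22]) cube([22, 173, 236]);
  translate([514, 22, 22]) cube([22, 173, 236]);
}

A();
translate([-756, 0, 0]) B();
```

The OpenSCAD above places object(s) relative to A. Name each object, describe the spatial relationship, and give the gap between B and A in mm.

A is an I-beam. B is an open box. The open box is on the floor beside the I-beam on its −x side. The gap between the open box and the I-beam is 220 mm.

The open box's nearest face is 220 mm from the I-beam's −x face.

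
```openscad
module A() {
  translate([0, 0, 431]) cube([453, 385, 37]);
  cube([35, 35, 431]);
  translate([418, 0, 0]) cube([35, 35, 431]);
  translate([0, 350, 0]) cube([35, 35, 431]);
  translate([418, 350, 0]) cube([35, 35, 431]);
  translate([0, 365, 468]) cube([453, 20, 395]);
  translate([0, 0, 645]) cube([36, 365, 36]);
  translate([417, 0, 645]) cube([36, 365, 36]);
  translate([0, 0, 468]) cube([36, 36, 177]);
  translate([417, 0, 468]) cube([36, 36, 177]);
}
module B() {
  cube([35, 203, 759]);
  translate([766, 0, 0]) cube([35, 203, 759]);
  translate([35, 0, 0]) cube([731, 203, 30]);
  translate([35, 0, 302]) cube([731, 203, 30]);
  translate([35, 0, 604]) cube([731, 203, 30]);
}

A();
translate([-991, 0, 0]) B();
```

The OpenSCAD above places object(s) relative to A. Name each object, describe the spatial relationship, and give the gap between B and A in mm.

A is a chair. B is a bookshelf. The bookshelf is on the floor beside the chair on its −x side. The gap between the bookshelf and the chair is 190 mm.

The bookshelf's nearest face is 190 mm from the chair's −x face.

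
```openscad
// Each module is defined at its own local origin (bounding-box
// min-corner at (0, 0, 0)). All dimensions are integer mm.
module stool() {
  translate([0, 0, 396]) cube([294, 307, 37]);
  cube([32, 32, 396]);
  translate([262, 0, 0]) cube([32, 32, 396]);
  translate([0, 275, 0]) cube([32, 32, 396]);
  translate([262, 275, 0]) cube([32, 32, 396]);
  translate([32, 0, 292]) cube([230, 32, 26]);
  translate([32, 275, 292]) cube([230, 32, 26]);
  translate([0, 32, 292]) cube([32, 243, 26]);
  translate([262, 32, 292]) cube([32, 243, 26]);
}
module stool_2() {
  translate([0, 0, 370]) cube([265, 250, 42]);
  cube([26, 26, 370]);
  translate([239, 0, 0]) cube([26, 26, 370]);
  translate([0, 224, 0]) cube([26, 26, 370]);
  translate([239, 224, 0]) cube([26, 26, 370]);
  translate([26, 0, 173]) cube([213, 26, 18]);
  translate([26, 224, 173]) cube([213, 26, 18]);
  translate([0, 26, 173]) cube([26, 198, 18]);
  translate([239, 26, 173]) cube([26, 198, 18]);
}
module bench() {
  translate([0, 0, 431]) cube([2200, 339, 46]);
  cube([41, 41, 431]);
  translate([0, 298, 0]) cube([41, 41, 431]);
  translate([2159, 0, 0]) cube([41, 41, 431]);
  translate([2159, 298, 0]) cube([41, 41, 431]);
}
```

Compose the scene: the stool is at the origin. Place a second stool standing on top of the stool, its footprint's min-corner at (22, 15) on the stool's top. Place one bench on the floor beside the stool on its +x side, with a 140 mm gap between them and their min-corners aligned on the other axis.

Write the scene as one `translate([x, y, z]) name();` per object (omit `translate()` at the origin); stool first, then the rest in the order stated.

stool();
translate([22, 15, 433]) stool_2();
translate([434, 0, 0]) bench();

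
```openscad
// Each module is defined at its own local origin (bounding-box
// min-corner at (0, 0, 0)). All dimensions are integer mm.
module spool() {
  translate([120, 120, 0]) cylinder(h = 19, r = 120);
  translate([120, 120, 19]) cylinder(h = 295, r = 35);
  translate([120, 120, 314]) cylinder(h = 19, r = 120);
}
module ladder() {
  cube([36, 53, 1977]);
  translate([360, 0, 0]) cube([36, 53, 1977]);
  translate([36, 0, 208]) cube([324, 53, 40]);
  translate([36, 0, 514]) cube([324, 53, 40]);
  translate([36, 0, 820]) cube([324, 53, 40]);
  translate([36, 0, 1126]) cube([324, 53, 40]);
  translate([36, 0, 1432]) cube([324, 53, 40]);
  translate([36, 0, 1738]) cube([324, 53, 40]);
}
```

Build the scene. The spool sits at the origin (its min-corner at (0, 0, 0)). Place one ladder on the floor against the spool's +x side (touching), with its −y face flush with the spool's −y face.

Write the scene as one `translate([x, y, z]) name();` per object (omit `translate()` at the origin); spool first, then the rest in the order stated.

spool();
translate([240, 0, 0]) ladder();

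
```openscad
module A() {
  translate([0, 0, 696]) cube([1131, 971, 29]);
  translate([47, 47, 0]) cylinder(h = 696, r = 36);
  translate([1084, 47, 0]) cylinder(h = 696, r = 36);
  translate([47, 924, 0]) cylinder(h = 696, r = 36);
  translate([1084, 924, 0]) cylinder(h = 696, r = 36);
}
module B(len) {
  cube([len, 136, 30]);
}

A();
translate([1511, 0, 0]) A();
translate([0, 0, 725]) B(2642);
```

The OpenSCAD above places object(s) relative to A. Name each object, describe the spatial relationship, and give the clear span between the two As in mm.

Second table starts at x = 1511; first ends at x = 1131; clear span = 1511 − 1131 = 380 mm.

A is a table. B is a beam. A beam spans the tops of two tables. The clear span between the two tables is 380 mm.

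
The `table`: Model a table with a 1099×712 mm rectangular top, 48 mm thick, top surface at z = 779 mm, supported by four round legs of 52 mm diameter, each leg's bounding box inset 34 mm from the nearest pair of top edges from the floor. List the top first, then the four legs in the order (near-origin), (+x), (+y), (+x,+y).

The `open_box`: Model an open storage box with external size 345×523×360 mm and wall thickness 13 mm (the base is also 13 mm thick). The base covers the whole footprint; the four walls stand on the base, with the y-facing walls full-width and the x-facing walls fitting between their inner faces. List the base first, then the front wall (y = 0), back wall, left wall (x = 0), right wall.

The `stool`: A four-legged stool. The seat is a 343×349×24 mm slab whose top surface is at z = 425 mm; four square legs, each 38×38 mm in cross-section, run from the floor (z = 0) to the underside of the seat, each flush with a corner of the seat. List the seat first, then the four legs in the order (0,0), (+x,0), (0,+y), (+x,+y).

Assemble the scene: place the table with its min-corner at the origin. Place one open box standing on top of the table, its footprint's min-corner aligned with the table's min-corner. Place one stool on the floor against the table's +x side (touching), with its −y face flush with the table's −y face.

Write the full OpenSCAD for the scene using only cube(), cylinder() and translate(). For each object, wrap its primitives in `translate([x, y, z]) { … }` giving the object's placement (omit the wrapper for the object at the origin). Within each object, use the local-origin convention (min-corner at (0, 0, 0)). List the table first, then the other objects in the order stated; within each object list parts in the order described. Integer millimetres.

translate([0, 0, 731]) cube([1099, 712, 48]);
translate([60, 60, 0]) cylinder(h = 731, r = 26);
translate([1039, 60, 0]) cylinder(h = 731, r = 26);
translate([60, 652, 0]) cylinder(h = 731, r = 26);
translate([1039, 652, 0]) cylinder(h = 731, r = 26);
translate([0, 0, 779]) {
  cube([345, 523, 13]);
  translate([0, 0, 13]) cube([345, 13, 347]);
  translate([0, 510, 13]) cube([345, 13, 347]);
  translate([0, 13, 13]) cube([13, 497, 347]);
  translate([332, 13, 13]) cube([13, 497, 347]);
}
translate([1099, 0, 0]) {
  translate([0, 0, 401]) cube([343, 349, 24]);
  cube([38, 38, 401]);
  translate([305, 0, 0]) cube([38, 38, 401]);
  translate([0, 311, 0]) cube([38, 38, 401]);
  translate([305, 311, 0]) cube([38, 38, 401]);
}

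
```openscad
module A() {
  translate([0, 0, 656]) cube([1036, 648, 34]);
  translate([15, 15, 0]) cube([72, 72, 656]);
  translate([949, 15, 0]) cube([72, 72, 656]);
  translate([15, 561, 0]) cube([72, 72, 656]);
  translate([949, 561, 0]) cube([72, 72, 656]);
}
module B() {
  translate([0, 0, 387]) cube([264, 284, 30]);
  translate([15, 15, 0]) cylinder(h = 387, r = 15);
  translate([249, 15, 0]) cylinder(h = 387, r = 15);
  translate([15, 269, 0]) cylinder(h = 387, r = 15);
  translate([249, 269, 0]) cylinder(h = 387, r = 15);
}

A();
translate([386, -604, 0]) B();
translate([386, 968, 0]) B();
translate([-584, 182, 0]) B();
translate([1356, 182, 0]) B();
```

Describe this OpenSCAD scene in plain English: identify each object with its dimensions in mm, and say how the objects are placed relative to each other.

A is a rectangular dining table. The top is 1036×648×34 mm with its upper surface at z = 690 mm. It stands on four 72×72 mm square legs, each inset 15 mm from the nearest pair of top edges, running from the floor to the underside of the top.

B is a four-legged stool. The seat is 264×284 mm, 30 mm thick, top at z = 417 mm. It stands on four round legs, each 30 mm in diameter, from z = 0 to the seat underside, each leg's axis is inset half a diameter from the nearest pair of seat edges (so the leg's bounding box is flush with the corner).

Four stools sit around the table at the −y, +y, −x, +x sides.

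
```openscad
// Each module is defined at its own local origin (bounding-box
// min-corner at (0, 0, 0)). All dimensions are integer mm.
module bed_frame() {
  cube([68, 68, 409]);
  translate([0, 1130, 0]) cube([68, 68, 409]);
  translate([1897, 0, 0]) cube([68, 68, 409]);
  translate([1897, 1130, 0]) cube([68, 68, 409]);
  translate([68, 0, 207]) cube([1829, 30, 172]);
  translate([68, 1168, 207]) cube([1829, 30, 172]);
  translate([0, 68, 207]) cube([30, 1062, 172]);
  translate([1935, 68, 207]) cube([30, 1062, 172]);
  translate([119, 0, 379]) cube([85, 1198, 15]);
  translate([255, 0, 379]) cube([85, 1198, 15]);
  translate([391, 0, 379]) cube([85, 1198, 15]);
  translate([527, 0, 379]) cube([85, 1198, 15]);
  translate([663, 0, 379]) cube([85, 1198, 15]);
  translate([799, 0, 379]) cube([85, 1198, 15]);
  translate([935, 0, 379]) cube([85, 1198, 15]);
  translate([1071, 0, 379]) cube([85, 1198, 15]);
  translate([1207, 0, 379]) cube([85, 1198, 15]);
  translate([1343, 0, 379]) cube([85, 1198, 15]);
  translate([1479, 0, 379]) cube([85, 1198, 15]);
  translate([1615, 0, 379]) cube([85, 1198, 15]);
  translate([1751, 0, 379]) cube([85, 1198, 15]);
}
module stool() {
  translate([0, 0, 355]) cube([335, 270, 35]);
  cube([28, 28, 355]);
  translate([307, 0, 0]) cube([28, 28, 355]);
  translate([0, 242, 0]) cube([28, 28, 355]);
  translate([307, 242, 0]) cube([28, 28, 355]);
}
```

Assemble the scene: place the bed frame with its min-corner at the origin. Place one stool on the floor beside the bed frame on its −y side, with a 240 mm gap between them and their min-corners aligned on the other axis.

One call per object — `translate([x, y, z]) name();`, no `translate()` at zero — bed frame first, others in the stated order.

bed_frame();
translate([0, -510, 0]) stool();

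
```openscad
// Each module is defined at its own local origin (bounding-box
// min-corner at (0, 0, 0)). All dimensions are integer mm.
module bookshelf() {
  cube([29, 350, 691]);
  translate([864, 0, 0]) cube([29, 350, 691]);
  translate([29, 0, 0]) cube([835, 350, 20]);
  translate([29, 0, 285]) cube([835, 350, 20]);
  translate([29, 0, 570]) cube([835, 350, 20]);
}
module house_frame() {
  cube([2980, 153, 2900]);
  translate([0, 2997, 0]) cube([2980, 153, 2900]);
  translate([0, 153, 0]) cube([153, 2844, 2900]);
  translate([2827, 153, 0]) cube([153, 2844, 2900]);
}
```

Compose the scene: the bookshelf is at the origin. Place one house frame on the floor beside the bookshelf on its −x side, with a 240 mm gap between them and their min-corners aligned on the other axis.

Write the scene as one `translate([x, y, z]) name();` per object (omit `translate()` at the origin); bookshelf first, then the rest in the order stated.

bookshelf();
translate([-3220, 0, 0]) house_frame();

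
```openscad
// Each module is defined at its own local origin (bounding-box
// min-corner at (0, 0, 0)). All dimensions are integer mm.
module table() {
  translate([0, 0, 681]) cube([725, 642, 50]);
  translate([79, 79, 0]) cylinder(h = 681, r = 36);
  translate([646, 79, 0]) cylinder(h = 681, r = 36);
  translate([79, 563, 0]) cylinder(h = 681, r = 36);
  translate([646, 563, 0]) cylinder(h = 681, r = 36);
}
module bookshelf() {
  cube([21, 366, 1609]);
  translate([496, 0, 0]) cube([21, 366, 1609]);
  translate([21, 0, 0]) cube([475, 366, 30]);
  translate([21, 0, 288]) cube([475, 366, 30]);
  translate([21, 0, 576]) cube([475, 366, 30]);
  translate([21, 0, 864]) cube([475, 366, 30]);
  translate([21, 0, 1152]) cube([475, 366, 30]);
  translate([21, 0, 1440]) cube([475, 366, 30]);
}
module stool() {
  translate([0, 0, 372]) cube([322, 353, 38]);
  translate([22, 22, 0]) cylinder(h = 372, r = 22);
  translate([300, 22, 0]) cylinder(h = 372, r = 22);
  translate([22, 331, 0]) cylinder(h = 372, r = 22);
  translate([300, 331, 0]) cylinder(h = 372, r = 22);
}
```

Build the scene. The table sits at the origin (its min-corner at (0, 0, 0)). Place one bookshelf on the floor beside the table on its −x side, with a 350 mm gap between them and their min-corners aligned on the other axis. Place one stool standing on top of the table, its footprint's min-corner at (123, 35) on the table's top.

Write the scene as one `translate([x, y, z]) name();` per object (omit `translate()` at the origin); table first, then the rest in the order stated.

table();
translate([-867, 0, 0]) bookshelf();
translate([123, 35, 731]) stool();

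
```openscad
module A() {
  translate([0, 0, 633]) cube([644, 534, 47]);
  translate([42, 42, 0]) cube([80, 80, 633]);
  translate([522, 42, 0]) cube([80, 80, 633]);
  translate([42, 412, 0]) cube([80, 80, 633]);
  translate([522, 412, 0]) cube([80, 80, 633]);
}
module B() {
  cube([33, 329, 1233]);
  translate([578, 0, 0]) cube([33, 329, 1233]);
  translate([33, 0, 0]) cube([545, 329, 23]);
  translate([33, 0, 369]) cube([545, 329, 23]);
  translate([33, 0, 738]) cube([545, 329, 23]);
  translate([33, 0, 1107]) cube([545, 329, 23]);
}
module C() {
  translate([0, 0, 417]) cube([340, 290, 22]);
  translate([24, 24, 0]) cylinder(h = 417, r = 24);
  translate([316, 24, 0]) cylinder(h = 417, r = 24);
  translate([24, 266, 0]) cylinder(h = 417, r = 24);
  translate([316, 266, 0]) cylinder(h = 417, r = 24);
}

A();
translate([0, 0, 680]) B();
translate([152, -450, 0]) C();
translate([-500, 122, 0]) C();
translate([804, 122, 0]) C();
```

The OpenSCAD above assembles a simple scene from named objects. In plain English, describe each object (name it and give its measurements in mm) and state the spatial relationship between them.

A is a table with a 644×534 mm rectangular top, 47 mm thick, top surface at z = 680 mm, supported by four 80×80 mm square legs, each inset 42 mm from the nearest pair of top edges, running from the floor.

B is a bookshelf 611 mm wide overall, 329 mm deep and 1233 mm tall. The two sides are 33 mm thick vertical panels. 4 horizontal shelves of 23 mm thickness span between the inner faces of the sides; the lowest shelf sits on the floor and shelves are stacked with a clear vertical gap of 346 mm between each pair.

C is a simple wooden stool: a rectangular seat 340 mm (x) by 290 mm (y), 22 mm thick, top face at z = 439 mm, on four round legs, each 48 mm in diameter. The legs rest on z = 0, each leg's axis is inset half a diameter from the nearest pair of seat edges (so the leg's bounding box is flush with the corner).

The bookshelf is on top of the table. Three stools sit around the table at the −y, −x, +x sides.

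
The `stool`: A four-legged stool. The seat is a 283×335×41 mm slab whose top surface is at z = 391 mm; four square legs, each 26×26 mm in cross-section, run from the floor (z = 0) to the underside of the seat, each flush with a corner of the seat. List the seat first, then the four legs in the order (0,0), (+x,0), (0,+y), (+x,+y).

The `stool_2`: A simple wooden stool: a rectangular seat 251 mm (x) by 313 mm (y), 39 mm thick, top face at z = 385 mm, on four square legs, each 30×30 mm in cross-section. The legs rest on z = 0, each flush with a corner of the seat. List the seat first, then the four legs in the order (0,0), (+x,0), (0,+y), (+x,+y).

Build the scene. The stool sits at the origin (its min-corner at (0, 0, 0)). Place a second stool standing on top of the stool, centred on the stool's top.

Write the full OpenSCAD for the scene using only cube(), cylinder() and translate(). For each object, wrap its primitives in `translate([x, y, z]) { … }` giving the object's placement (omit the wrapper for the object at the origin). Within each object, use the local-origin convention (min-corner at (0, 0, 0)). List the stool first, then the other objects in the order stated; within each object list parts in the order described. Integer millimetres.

translate([0, 0, 350]) cube([283, 335, 41]);
cube([26, 26, 350]);
translate([257, 0, 0]) cube([26, 26, 350]);
translate([0, 309, 0]) cube([26, 26, 350]);
translate([257, 309, 0]) cube([26, 26, 350]);
translate([16, 11, 391]) {
  translate([0, 0, 346]) cube([251, 313, 39]);
  cube([30, 30, 346]);
  translate([221, 0, 0]) cube([30, 30, 346]);
  translate([0, 283, 0]) cube([30, 30, 346]);
  translate([221, 283, 0]) cube([30, 30, 346]);
}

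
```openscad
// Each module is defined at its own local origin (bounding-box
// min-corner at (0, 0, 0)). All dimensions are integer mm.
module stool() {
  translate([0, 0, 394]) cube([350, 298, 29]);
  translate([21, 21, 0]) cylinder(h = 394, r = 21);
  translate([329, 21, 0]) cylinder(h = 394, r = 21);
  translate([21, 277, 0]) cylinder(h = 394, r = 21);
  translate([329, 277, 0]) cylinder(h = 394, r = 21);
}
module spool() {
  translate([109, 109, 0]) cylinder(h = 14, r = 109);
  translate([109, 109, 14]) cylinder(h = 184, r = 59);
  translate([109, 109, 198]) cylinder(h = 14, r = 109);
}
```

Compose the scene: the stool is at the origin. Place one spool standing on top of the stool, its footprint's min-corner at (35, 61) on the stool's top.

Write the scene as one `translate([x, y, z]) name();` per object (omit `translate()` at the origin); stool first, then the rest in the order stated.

stool();
translate([35, 61, 423]) spool();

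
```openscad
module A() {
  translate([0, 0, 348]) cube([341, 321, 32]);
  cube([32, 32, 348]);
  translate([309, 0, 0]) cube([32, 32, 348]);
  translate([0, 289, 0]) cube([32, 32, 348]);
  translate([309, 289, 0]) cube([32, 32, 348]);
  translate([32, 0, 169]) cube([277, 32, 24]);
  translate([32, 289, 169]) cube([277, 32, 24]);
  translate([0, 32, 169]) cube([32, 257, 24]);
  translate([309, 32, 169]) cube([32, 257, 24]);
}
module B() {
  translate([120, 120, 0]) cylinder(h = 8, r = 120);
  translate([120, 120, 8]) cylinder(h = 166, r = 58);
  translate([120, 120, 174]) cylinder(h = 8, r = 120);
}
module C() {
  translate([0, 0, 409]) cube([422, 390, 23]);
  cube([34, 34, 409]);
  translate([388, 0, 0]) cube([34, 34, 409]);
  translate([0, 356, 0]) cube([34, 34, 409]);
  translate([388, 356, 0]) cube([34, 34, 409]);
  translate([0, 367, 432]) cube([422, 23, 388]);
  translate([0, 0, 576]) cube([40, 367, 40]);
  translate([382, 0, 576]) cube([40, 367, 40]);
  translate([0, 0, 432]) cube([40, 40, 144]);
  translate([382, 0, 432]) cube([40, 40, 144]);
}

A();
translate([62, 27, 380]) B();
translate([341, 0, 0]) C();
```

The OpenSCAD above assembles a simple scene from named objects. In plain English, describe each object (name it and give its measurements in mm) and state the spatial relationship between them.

A is a four-legged stool. The seat is a 341×321×32 mm slab whose top surface is at z = 380 mm; four square legs, each 32×32 mm in cross-section, run from the floor (z = 0) to the underside of the seat, each flush with a corner of the seat. Four stretchers, 32 mm wide and 24 mm tall, connect adjacent legs with their undersides at z = 169 mm, each running between the inner faces of the legs it joins and aligned with the legs' outer faces on the other axis.

B is a spool: two coaxial disc flanges of radius 120 mm and thickness 8 mm, joined by a core cylinder of radius 58 mm and height 166 mm. The lower flange rests on z = 0 and the three cylinders share a vertical axis.

C is a chair. The seat is a 422×390×23 mm slab with its top at z = 432 mm, on four 34×34 mm corner legs (flush with the seat edges, standing on z = 0). A flat backrest 23 mm thick, 388 mm tall, spans the full seat width and rises from the seat top along its +y edge, rear face flush with the rear of the seat. Two armrests of 40×40 mm section run along each side from the seat's front edge to the front of the backrest, top faces 184 mm above the seat top and outer faces flush with the seat's x-edges; a 40×40 mm post under the front of each armrest stands on the seat at the front corner.

The spool is on top of the stool. The chair is against the stool's +x side, with their −y faces flush.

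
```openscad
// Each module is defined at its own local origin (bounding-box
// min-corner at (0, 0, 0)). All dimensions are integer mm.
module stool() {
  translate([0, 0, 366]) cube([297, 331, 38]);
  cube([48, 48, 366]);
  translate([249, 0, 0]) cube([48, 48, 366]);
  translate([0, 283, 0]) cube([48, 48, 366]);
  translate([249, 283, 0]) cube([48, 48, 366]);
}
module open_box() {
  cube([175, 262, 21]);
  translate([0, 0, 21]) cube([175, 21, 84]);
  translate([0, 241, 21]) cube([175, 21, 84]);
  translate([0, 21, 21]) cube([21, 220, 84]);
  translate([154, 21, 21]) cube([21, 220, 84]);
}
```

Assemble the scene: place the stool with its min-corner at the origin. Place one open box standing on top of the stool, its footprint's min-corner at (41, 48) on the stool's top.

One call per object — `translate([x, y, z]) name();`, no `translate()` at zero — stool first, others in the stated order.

stool();
translate([41, 48, 404]) open_box();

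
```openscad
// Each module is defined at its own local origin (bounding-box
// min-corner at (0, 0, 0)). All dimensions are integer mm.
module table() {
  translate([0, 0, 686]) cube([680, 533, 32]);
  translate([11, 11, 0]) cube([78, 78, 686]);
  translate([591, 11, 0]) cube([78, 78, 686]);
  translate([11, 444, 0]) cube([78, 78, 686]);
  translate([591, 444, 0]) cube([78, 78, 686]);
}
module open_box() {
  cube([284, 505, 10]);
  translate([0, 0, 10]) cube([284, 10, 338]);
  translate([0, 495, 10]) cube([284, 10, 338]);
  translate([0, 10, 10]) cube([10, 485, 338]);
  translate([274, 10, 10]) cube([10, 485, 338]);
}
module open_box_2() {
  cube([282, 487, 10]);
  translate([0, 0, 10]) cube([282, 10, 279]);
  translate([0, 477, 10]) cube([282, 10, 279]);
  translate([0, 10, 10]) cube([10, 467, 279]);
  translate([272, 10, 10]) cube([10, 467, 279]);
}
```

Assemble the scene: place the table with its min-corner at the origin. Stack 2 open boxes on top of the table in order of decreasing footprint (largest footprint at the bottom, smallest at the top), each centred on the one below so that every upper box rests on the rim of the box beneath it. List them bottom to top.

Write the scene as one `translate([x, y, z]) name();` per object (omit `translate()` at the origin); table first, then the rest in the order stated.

table();
translate([198, 14, 718]) open_box();
translate([199, 23, 1066]) open_box_2();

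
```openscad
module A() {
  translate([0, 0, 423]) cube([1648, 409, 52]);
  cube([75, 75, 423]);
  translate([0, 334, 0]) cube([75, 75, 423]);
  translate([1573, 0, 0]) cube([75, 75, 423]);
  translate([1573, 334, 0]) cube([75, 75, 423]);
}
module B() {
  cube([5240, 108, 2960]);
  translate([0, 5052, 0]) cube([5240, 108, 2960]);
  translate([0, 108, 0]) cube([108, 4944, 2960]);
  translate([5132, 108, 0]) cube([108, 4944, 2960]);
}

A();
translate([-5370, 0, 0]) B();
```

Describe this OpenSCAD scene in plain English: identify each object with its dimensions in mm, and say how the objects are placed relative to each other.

A is a long wooden bench with a 1648 mm (x) × 409 mm (y) seat, 52 mm thick, its top surface 475 mm above the floor. Four 75 mm square legs at the seat corners, flush with the edges, run from z = 0 to the seat underside.

B is a box-shaped house frame (walls only): outside footprint 5240×5160 mm, wall height 2960 mm, wall thickness 108 mm. The two y-facing walls run the full x-width; the two x-facing walls fit between the inner faces of the y-facing walls.

The house frame is on the floor beside the bench on its −x side.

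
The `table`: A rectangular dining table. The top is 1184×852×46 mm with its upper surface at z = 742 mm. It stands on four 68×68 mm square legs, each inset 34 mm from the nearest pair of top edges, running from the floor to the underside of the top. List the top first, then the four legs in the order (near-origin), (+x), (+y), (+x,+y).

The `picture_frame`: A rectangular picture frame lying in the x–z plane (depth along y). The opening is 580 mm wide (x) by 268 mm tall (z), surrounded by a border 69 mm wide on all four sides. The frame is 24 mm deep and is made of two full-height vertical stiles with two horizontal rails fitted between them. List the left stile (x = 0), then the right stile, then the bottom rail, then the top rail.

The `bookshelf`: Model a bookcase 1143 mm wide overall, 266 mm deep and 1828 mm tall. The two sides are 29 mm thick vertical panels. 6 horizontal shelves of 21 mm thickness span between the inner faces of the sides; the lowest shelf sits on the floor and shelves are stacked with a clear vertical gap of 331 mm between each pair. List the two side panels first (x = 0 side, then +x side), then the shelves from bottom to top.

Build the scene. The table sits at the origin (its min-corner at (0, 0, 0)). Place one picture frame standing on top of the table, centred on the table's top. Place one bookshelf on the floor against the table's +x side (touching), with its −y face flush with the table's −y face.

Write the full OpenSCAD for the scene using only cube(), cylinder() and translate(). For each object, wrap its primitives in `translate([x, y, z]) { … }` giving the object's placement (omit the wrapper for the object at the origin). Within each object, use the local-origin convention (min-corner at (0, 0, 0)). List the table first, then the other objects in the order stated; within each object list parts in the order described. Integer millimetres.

translate([0, 0, 696]) cube([1184, 852, 46]);
translate([34, 34, 0]) cube([68, 68, 696]);
translate([1082, 34, 0]) cube([68, 68, 696]);
translate([34, 750, 0]) cube([68, 68, 696]);
translate([1082, 750, 0]) cube([68, 68, 696]);
translate([233, 414, 742]) {
  cube([69, 24, 406]);
  translate([649, 0, 0]) cube([69, 24, 406]);
  translate([69, 0, 0]) cube([580, 24, 69]);
  translate([69, 0, 337]) cube([580, 24, 69]);
}
translate([1184, 0, 0]) {
  cube([29, 266, 1828]);
  translate([1114, 0, 0]) cube([29, 266, 1828]);
  translate([29, 0, 0]) cube([1085, 266, 21]);
  translate([29, 0, 352]) cube([1085, 266, 21]);
  translate([29, 0, 704]) cube([1085, 266, 21]);
  translate([29, 0, 1056]) cube([1085, 266, 21]);
  translate([29, 0, 1408]) cube([1085, 266, 21]);
  translate([29, 0, 1760]) cube([1085, 266, 21]);
}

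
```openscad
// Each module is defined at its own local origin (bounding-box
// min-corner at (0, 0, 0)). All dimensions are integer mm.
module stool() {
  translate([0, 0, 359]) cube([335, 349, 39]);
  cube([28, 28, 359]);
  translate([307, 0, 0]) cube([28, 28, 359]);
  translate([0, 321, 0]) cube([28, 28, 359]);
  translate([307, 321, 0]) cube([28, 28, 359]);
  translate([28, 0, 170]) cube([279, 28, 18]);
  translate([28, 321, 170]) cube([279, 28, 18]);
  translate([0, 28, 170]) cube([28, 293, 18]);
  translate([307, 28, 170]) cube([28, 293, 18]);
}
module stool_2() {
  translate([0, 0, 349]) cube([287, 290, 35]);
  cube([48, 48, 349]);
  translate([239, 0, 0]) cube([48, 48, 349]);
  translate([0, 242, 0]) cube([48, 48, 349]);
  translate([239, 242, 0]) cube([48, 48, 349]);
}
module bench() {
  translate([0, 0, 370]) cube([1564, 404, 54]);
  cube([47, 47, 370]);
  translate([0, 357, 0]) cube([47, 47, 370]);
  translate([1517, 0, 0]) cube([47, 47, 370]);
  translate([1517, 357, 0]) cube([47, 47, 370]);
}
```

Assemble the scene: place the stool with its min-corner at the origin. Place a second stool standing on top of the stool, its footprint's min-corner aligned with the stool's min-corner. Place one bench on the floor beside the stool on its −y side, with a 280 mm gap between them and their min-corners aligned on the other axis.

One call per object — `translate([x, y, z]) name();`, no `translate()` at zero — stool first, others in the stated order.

stool();
translate([0, 0, 398]) stool_2();
translate([0, -684, 0]) bench();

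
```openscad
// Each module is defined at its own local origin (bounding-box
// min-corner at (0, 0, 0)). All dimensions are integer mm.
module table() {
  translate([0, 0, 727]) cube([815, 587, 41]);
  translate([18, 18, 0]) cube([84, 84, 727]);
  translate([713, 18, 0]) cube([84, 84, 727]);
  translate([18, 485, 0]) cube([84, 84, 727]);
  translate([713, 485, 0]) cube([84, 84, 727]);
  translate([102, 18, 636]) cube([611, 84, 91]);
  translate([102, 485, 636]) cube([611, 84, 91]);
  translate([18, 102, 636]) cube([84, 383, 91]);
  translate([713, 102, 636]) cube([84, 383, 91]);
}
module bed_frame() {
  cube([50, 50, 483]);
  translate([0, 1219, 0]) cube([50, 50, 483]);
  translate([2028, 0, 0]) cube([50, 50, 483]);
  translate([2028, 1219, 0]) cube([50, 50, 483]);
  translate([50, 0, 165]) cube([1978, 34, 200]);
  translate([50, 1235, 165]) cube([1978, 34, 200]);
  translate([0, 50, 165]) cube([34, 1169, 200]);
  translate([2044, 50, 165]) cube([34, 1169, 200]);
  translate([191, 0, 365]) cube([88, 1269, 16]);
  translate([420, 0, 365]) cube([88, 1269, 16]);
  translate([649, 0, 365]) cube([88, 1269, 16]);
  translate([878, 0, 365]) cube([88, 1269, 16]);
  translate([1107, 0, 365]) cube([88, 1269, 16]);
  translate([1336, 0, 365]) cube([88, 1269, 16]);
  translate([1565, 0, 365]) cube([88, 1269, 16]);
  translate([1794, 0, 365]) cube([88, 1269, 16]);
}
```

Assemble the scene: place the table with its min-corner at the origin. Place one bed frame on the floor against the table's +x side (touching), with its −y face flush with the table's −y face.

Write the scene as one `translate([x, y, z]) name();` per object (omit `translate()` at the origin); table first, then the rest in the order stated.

table();
translate([815, 0, 0]) bed_frame();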